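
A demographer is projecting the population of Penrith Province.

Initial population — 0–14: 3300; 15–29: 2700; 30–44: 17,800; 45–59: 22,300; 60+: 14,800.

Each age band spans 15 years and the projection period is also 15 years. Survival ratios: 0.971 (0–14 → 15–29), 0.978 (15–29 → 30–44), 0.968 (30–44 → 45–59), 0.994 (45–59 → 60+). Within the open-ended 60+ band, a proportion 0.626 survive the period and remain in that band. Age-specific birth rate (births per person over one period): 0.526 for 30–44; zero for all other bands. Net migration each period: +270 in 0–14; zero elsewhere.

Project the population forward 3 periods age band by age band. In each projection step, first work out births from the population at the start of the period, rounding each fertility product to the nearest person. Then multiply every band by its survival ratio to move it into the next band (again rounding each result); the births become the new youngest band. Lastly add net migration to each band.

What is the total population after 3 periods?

41291

Numbering the bands 1..5 from youngest to oldest:
Period 1:
Births: 17800 * 0.526 = 9363
Band 2: 3300 * 0.971 = 3204
Band 3: 2700 * 0.978 = 2641
Band 4: 17800 * 0.968 = 17230
Band 5: 22300 * 0.994 + 14800 * 0.626 = 22166 + 9265 = 31431
Net migration: Band 1 + 270 → 9633
End of period: [9633, 3204, 2641, 17230, 31431]
Period 2:
Births: 2641 * 0.526 = 1389
Band 2: 9633 * 0.971 = 9354
Band 3: 3204 * 0.978 = 3134
Band 4: 2641 * 0.968 = 2556
Band 5: 17230 * 0.994 + 31431 * 0.626 = 17127 + 19676 = 36803
Net migration: Band 1 + 270 → 1659
End of period: [1659, 9354, 3134, 2556, 36803]
Period 3:
Births: 3134 * 0.526 = 1648
Band 2: 1659 * 0.971 = 1611
Band 3: 9354 * 0.978 = 9148
Band 4: 3134 * 0.968 = 3034
Band 5: 2556 * 0.994 + 36803 * 0.626 = 2541 + 23039 = 25580
Net migration: Band 1 + 270 → 1918
End of period: [1918, 1611, 9148, 3034, 25580]
Total after period 3: 1918 + 1611 + 9148 + 3034 + 25580 = 41291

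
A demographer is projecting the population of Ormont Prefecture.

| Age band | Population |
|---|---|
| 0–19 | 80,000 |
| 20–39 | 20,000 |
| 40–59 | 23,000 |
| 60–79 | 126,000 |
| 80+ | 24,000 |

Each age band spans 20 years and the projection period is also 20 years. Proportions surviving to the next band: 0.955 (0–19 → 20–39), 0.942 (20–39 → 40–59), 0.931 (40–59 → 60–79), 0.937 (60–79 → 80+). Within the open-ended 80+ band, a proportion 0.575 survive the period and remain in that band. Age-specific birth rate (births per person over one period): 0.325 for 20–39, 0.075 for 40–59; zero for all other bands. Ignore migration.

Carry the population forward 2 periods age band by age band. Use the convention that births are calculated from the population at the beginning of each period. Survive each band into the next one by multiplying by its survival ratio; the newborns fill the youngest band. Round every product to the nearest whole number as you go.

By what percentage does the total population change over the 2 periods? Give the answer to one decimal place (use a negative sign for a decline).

-19.6

Let band 1 be 0–19 through band 5 = 80+.
— Period 1 —
Births: 20000 × 0.325 = 6500 ; 23000 × 0.075 = 1725 → total 8225
Band 2: 80000 × 0.955 = 76400
Band 3: 20000 × 0.942 = 18840
Band 4: 23000 × 0.931 = 21413
Band 5: 126000 × 0.937 + 24000 × 0.575 = 118062 + 13800 = 131862
Giving 8225 / 76400 / 18840 / 21413 / 131862.
— Period 2 —
Births: 76400 × 0.325 = 24830 ; 18840 × 0.075 = 1413 → total 26243
Band 2: 8225 × 0.955 = 7855
Band 3: 76400 × 0.942 = 71969
Band 4: 18840 × 0.931 = 17540
Band 5: 21413 × 0.937 + 131862 × 0.575 = 20064 + 75821 = 95885
Giving 26243 / 7855 / 71969 / 17540 / 95885.
Total: 273000 → 219492; change = -53508; percentage change = -19.6%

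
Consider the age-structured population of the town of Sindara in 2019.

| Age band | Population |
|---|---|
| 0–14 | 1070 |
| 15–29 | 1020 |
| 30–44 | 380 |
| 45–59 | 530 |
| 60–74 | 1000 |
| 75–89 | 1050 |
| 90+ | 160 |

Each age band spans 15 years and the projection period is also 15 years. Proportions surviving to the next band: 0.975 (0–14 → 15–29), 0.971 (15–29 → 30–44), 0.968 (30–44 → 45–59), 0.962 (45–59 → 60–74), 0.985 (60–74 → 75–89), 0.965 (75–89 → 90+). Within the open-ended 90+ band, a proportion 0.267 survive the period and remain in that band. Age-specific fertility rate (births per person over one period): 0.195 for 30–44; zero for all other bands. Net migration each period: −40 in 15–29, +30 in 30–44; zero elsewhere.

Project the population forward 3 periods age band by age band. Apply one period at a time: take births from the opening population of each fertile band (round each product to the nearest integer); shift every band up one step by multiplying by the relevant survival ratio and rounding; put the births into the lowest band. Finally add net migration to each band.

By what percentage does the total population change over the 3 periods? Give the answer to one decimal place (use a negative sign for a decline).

After projecting period 1:
Births: 380 * 0.195 = 74
15–29: 1070 * 0.975 = 1043
30–44: 1020 * 0.971 = 990
45–59: 380 * 0.968 = 368
60–74: 530 * 0.962 = 510
75–89: 1000 * 0.985 = 985
90+: 1050 * 0.965 + 160 * 0.267 = 1013 + 43 = 1056
Net migration: 15–29 − 40 → 1003; 30–44 + 30 → 1020
→ [74, 1003, 1020, 368, 510, 985, 1056]
After projecting period 2:
Births: 1020 * 0.195 = 199
15–29: 74 * 0.975 = 72
30–44: 1003 * 0.971 = 974
45–59: 1020 * 0.968 = 987
60–74: 368 * 0.962 = 354
75–89: 510 * 0.985 = 502
90+: 985 * 0.965 + 1056 * 0.267 = 951 + 282 = 1233
Net migration: 15–29 − 40 → 32; 30–44 + 30 → 1004
→ [199, 32, 1004, 987, 354, 502, 1233]
After projecting period 3:
Births: 1004 * 0.195 = 196
15–29: 199 * 0.975 = 194
30–44: 32 * 0.971 = 31
45–59: 1004 * 0.968 = 972
60–74: 987 * 0.962 = 949
75–89: 354 * 0.985 = 349
90+: 502 * 0.965 + 1233 * 0.267 = 484 + 329 = 813
Net migration: 15–29 − 40 → 154; 30–44 + 30 → 61
→ [196, 154, 61, 972, 949, 349, 813]
Total: 5210 → 3494; change = -1716; percentage change = -32.9%

-32.9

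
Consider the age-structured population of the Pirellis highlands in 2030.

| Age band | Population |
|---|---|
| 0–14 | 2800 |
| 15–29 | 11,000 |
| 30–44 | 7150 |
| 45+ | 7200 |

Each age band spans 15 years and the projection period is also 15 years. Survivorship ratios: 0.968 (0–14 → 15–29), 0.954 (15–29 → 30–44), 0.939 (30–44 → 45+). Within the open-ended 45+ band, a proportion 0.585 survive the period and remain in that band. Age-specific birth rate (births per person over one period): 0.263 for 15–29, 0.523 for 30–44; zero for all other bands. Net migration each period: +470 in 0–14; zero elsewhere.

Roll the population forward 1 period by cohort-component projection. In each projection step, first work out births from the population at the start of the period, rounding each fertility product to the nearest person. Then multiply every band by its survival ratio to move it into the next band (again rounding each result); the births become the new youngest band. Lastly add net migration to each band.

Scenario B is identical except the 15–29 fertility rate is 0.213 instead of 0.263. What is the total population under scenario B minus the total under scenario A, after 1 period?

-550

After projecting period 1:
Births: 11000 × 0.263 = 2893, 7150 × 0.523 = 3739 → 6632
15–29: 2800 × 0.968 = 2710
30–44: 11000 × 0.954 = 10494
45+: 7150 × 0.939 + 7200 × 0.585 = 6714 + 4212 = 10926
Net migration: 0–14 + 470 → 7102
Population now: 0–14=7102, 15–29=2710, 30–44=10494, 45+=10926
Scenario A total after 1 period: 31232
Scenario B projection —
After projecting period 1:
Births: 11000 × 0.213 = 2343, 7150 × 0.523 = 3739 → 6082
15–29: 2800 × 0.968 = 2710
30–44: 11000 × 0.954 = 10494
45+: 7150 × 0.939 + 7200 × 0.585 = 6714 + 4212 = 10926
Net migration: 0–14 + 470 → 6552
Population now: 0–14=6552, 15–29=2710, 30–44=10494, 45+=10926
Scenario B total after 1 period: 30682
Difference B − A = 30682 − 31232 = -550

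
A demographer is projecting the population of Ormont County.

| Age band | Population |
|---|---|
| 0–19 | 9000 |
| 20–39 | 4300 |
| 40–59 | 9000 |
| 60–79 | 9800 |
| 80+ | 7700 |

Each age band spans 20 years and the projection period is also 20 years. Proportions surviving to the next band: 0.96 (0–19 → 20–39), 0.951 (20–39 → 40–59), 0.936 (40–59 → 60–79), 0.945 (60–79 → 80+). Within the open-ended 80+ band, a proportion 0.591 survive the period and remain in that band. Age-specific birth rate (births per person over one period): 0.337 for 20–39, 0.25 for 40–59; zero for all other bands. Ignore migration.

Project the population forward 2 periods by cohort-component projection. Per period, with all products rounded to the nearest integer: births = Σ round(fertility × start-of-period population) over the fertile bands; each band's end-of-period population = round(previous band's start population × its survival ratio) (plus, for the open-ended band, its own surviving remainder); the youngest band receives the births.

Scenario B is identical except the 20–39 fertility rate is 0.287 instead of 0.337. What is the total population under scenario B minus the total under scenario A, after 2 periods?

-638

Let band 1 be 0–19 through band 5 = 80+.
After projecting period 1:
Births: 4300 × 0.337 = 1449  |  9000 × 0.25 = 2250 ⇒ total 3699
Band 2: 9000 × 0.96 = 8640
Band 3: 4300 × 0.951 = 4089
Band 4: 9000 × 0.936 = 8424
Band 5: 9800 × 0.945 + 7700 × 0.591 = 9261 + 4551 = 13812
→ [3699, 8640, 4089, 8424, 13812]
After projecting period 2:
Births: 8640 × 0.337 = 2912  |  4089 × 0.25 = 1022 ⇒ total 3934
Band 2: 3699 × 0.96 = 3551
Band 3: 8640 × 0.951 = 8217
Band 4: 4089 × 0.936 = 3827
Band 5: 8424 × 0.945 + 13812 × 0.591 = 7961 + 8163 = 16124
→ [3934, 3551, 8217, 3827, 16124]
Scenario A total after 2 periods: 35653
Scenario B projection —
After projecting period 1:
Births: 4300 × 0.287 = 1234  |  9000 × 0.25 = 2250 ⇒ total 3484
Band 2: 9000 × 0.96 = 8640
Band 3: 4300 × 0.951 = 4089
Band 4: 9000 × 0.936 = 8424
Band 5: 9800 × 0.945 + 7700 × 0.591 = 9261 + 4551 = 13812
→ [3484, 8640, 4089, 8424, 13812]
After projecting period 2:
Births: 8640 × 0.287 = 2480  |  4089 × 0.25 = 1022 ⇒ total 3502
Band 2: 3484 × 0.96 = 3345
Band 3: 8640 × 0.951 = 8217
Band 4: 4089 × 0.936 = 3827
Band 5: 8424 × 0.945 + 13812 × 0.591 = 7961 + 8163 = 16124
→ [3502, 3345, 8217, 3827, 16124]
Scenario B total after 2 periods: 35015
Difference B − A = 35015 − 35653 = -638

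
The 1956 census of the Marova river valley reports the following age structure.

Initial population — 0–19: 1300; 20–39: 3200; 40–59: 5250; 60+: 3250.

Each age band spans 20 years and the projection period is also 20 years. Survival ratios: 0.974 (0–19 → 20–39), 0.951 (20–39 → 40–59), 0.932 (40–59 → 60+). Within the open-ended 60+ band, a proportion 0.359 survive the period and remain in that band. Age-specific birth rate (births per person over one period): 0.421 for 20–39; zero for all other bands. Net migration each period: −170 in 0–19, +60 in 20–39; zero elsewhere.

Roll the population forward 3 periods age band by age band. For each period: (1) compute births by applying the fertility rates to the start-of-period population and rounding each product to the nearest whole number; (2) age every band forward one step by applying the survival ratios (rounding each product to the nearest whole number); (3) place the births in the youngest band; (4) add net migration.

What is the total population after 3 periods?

— Period 1 —
Births: 3200 × 0.421 = 1347
20–39: 1300 × 0.974 = 1266
40–59: 3200 × 0.951 = 3043
60+: 5250 × 0.932 + 3250 × 0.359 = 4893 + 1167 = 6060
Net migration: 0–19 − 170 → 1177; 20–39 + 60 → 1326
Giving 1177 / 1326 / 3043 / 6060.
— Period 2 —
Births: 1326 × 0.421 = 558
20–39: 1177 × 0.974 = 1146
40–59: 1326 × 0.951 = 1261
60+: 3043 × 0.932 + 6060 × 0.359 = 2836 + 2176 = 5012
Net migration: 0–19 − 170 → 388; 20–39 + 60 → 1206
Giving 388 / 1206 / 1261 / 5012.
— Period 3 —
Births: 1206 × 0.421 = 508
20–39: 388 × 0.974 = 378
40–59: 1206 × 0.951 = 1147
60+: 1261 × 0.932 + 5012 × 0.359 = 1175 + 1799 = 2974
Net migration: 0–19 − 170 → 338; 20–39 + 60 → 438
Giving 338 / 438 / 1147 / 2974.
Total after period 3: 338 + 438 + 1147 + 2974 = 4897

4897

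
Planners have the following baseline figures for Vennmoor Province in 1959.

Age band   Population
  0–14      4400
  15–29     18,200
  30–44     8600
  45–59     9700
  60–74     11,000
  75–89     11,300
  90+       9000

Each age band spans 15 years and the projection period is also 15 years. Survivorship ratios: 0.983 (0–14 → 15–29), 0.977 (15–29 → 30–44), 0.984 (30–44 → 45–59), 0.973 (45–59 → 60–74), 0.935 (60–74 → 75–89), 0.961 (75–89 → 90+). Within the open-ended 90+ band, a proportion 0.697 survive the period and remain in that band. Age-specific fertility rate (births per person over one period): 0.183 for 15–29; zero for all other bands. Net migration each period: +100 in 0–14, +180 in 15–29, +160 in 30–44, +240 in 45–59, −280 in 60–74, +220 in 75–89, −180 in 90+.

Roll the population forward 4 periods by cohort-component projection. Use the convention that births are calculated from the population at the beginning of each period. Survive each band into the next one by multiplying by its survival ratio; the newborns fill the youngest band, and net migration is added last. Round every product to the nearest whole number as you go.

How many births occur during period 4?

Period 1.
Births: 18200 × 0.183 = 3331
15–29: 4400 × 0.983 = 4325
30–44: 18200 × 0.977 = 17781
45–59: 8600 × 0.984 = 8462
60–74: 9700 × 0.973 = 9438
75–89: 11000 × 0.935 = 10285
90+: 11300 × 0.961 + 9000 × 0.697 = 10859 + 6273 = 17132
Net migration: 0–14 + 100 → 3431; 15–29 + 180 → 4505; 30–44 + 160 → 17941; 45–59 + 240 → 8702; 60–74 − 280 → 9158; 75–89 + 220 → 10505; 90+ − 180 → 16952
Giving 3431 / 4505 / 17941 / 8702 / 9158 / 10505 / 16952.
Period 2.
Births: 4505 × 0.183 = 824
15–29: 3431 × 0.983 = 3373
30–44: 4505 × 0.977 = 4401
45–59: 17941 × 0.984 = 17654
60–74: 8702 × 0.973 = 8467
75–89: 9158 × 0.935 = 8563
90+: 10505 × 0.961 + 16952 × 0.697 = 10095 + 11816 = 21911
Net migration: 0–14 + 100 → 924; 15–29 + 180 → 3553; 30–44 + 160 → 4561; 45–59 + 240 → 17894; 60–74 − 280 → 8187; 75–89 + 220 → 8783; 90+ − 180 → 21731
Giving 924 / 3553 / 4561 / 17894 / 8187 / 8783 / 21731.
Period 3.
Births: 3553 × 0.183 = 650
15–29: 924 × 0.983 = 908
30–44: 3553 × 0.977 = 3471
45–59: 4561 × 0.984 = 4488
60–74: 17894 × 0.973 = 17411
75–89: 8187 × 0.935 = 7655
90+: 8783 × 0.961 + 21731 × 0.697 = 8440 + 15147 = 23587
Net migration: 0–14 + 100 → 750; 15–29 + 180 → 1088; 30–44 + 160 → 3631; 45–59 + 240 → 4728; 60–74 − 280 → 17131; 75–89 + 220 → 7875; 90+ − 180 → 23407
Giving 750 / 1088 / 3631 / 4728 / 17131 / 7875 / 23407.
Period 4.
Births: 1088 × 0.183 = 199
15–29: 750 × 0.983 = 737
30–44: 1088 × 0.977 = 1063
45–59: 3631 × 0.984 = 3573
60–74: 4728 × 0.973 = 4600
75–89: 17131 × 0.935 = 16017
90+: 7875 × 0.961 + 23407 × 0.697 = 7568 + 16315 = 23883
Net migration: 0–14 + 100 → 299; 15–29 + 180 → 917; 30–44 + 160 → 1223; 45–59 + 240 → 3813; 60–74 − 280 → 4320; 75–89 + 220 → 16237; 90+ − 180 → 23703
Giving 299 / 917 / 1223 / 3813 / 4320 / 16237 / 23703.

199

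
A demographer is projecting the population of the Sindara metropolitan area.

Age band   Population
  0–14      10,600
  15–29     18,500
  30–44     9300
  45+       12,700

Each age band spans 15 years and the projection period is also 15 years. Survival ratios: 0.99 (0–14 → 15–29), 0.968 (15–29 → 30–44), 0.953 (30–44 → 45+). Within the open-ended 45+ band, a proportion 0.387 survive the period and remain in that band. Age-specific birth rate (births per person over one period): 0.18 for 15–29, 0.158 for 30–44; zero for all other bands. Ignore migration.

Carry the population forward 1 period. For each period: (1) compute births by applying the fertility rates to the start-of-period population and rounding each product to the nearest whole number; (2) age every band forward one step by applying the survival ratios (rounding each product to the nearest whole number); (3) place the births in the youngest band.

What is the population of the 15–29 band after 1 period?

Period 1.
Births: 18500 * 0.18 = 3330 ; 9300 * 0.158 = 1469 ⇒ total 4799
15–29: 10600 * 0.99 = 10494
30–44: 18500 * 0.968 = 17908
45+: 9300 * 0.953 + 12700 * 0.387 = 8863 + 4915 = 13778
→ [4799, 10494, 17908, 13778]

10494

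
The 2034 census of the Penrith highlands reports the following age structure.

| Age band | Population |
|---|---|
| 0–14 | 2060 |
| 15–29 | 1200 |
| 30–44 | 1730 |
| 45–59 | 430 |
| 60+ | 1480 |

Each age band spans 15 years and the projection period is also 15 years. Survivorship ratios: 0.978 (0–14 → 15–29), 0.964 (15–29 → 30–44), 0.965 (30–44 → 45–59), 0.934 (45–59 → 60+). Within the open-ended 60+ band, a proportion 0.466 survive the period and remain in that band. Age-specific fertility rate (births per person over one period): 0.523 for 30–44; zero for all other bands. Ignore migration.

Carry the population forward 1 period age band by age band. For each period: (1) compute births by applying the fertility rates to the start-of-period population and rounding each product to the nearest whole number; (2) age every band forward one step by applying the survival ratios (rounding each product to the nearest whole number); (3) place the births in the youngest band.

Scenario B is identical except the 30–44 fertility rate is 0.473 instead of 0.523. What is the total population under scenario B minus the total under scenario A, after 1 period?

— Period 1 —
Births: 1730 * 0.523 = 905
15–29: 2060 * 0.978 = 2015
30–44: 1200 * 0.964 = 1157
45–59: 1730 * 0.965 = 1669
60+: 430 * 0.934 + 1480 * 0.466 = 402 + 690 = 1092
Giving 905 / 2015 / 1157 / 1669 / 1092.
Scenario A total after 1 period: 6838
Scenario B projection —
— Period 1 —
Births: 1730 * 0.473 = 818
15–29: 2060 * 0.978 = 2015
30–44: 1200 * 0.964 = 1157
45–59: 1730 * 0.965 = 1669
60+: 430 * 0.934 + 1480 * 0.466 = 402 + 690 = 1092
Giving 818 / 2015 / 1157 / 1669 / 1092.
Scenario B total after 1 period: 6751
Difference B − A = 6751 − 6838 = -87

-87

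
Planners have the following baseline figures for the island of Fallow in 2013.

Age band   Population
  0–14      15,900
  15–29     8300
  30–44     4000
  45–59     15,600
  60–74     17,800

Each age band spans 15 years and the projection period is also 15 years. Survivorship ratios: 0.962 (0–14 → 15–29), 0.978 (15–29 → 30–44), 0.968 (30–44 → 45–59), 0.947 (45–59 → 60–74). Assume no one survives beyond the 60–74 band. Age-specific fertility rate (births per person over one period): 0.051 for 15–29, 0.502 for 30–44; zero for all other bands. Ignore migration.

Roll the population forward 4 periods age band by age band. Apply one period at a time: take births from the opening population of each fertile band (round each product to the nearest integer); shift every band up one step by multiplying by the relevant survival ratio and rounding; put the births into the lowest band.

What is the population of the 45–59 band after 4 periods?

[period 1]
Births: 8300 × 0.051 = 423, 4000 × 0.502 = 2008 — total 2431
15–29: 15900 × 0.962 = 15296
30–44: 8300 × 0.978 = 8117
45–59: 4000 × 0.968 = 3872
60–74: 15600 × 0.947 = 14773
End of period: [2431, 15296, 8117, 3872, 14773]
[period 2]
Births: 15296 × 0.051 = 780, 8117 × 0.502 = 4075 — total 4855
15–29: 2431 × 0.962 = 2339
30–44: 15296 × 0.978 = 14959
45–59: 8117 × 0.968 = 7857
60–74: 3872 × 0.947 = 3667
End of period: [4855, 2339, 14959, 7857, 3667]
[period 3]
Births: 2339 × 0.051 = 119, 14959 × 0.502 = 7509 — total 7628
15–29: 4855 × 0.962 = 4671
30–44: 2339 × 0.978 = 2288
45–59: 14959 × 0.968 = 14480
60–74: 7857 × 0.947 = 7441
End of period: [7628, 4671, 2288, 14480, 7441]
[period 4]
Births: 4671 × 0.051 = 238, 2288 × 0.502 = 1149 — total 1387
15–29: 7628 × 0.962 = 7338
30–44: 4671 × 0.978 = 4568
45–59: 2288 × 0.968 = 2215
60–74: 14480 × 0.947 = 13713
End of period: [1387, 7338, 4568, 2215, 13713]

2215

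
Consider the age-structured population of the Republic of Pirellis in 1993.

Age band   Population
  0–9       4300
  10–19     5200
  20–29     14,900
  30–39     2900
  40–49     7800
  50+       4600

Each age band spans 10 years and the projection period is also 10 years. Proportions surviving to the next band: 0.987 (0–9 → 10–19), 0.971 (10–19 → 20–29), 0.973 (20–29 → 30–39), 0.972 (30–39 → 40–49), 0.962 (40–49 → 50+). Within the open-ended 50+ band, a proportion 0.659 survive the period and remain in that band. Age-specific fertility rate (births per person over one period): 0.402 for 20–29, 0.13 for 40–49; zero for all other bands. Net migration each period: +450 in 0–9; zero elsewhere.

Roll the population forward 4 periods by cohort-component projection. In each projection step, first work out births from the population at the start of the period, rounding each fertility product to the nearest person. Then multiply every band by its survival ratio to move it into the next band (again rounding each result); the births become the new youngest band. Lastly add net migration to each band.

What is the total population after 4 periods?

Period 1:
Births: 14900 * 0.402 = 5990 ; 7800 * 0.13 = 1014 — total 7004
10–19: 4300 * 0.987 = 4244
20–29: 5200 * 0.971 = 5049
30–39: 14900 * 0.973 = 14498
40–49: 2900 * 0.972 = 2819
50+: 7800 * 0.962 + 4600 * 0.659 = 7504 + 3031 = 10535
Net migration: 0–9 + 450 → 7454
End of period: [7454, 4244, 5049, 14498, 2819, 10535]
Period 2:
Births: 5049 * 0.402 = 2030 ; 2819 * 0.13 = 366 — total 2396
10–19: 7454 * 0.987 = 7357
20–29: 4244 * 0.971 = 4121
30–39: 5049 * 0.973 = 4913
40–49: 14498 * 0.972 = 14092
50+: 2819 * 0.962 + 10535 * 0.659 = 2712 + 6943 = 9655
Net migration: 0–9 + 450 → 2846
End of period: [2846, 7357, 4121, 4913, 14092, 9655]
Period 3:
Births: 4121 * 0.402 = 1657 ; 14092 * 0.13 = 1832 — total 3489
10–19: 2846 * 0.987 = 2809
20–29: 7357 * 0.971 = 7144
30–39: 4121 * 0.973 = 4010
40–49: 4913 * 0.972 = 4775
50+: 14092 * 0.962 + 9655 * 0.659 = 13557 + 6363 = 19920
Net migration: 0–9 + 450 → 3939
End of period: [3939, 2809, 7144, 4010, 4775, 19920]
Period 4:
Births: 7144 * 0.402 = 2872 ; 4775 * 0.13 = 621 — total 3493
10–19: 3939 * 0.987 = 3888
20–29: 2809 * 0.971 = 2728
30–39: 7144 * 0.973 = 6951
40–49: 4010 * 0.972 = 3898
50+: 4775 * 0.962 + 19920 * 0.659 = 4594 + 13127 = 17721
Net migration: 0–9 + 450 → 3943
End of period: [3943, 3888, 2728, 6951, 3898, 17721]
Total after period 4: 3943 + 3888 + 2728 + 6951 + 3898 + 17721 = 39129

39129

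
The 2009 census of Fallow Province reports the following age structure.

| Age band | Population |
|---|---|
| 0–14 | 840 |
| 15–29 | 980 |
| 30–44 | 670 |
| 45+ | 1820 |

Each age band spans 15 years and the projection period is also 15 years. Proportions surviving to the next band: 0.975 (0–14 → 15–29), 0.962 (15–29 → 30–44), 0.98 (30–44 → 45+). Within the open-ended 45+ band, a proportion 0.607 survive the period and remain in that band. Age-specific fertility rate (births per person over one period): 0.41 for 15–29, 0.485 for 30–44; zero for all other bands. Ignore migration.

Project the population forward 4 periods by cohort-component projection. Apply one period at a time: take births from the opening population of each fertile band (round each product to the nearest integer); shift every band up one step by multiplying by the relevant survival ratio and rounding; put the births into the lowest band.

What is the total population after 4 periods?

3919

— Period 1 —
Births: 980 × 0.41 = 402 ; 670 × 0.485 = 325 — total 727
15–29: 840 × 0.975 = 819
30–44: 980 × 0.962 = 943
45+: 670 × 0.98 + 1820 × 0.607 = 657 + 1105 = 1762
→ [727, 819, 943, 1762]
— Period 2 —
Births: 819 × 0.41 = 336 ; 943 × 0.485 = 457 — total 793
15–29: 727 × 0.975 = 709
30–44: 819 × 0.962 = 788
45+: 943 × 0.98 + 1762 × 0.607 = 924 + 1070 = 1994
→ [793, 709, 788, 1994]
— Period 3 —
Births: 709 × 0.41 = 291 ; 788 × 0.485 = 382 — total 673
15–29: 793 × 0.975 = 773
30–44: 709 × 0.962 = 682
45+: 788 × 0.98 + 1994 × 0.607 = 772 + 1210 = 1982
→ [673, 773, 682, 1982]
— Period 4 —
Births: 773 × 0.41 = 317 ; 682 × 0.485 = 331 — total 648
15–29: 673 × 0.975 = 656
30–44: 773 × 0.962 = 744
45+: 682 × 0.98 + 1982 × 0.607 = 668 + 1203 = 1871
→ [648, 656, 744, 1871]
Total after period 4: 648 + 656 + 744 + 1871 = 3919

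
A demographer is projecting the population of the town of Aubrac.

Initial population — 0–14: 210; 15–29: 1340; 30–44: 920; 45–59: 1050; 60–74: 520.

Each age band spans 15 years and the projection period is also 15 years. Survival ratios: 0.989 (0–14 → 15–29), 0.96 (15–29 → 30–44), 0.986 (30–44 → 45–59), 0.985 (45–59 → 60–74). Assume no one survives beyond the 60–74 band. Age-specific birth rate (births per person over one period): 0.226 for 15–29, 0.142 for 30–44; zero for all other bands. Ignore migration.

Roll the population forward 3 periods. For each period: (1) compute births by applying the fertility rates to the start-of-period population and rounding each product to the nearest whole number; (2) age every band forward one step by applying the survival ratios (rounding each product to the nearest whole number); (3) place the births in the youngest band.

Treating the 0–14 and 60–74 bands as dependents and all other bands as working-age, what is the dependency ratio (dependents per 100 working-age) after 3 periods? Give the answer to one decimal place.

164.4

Numbering the bands 1..5 from youngest to oldest:
Period 1.
Births: 1340 × 0.226 = 303 ; 920 × 0.142 = 131 ⇒ total 434
Band 2: 210 × 0.989 = 208
Band 3: 1340 × 0.96 = 1286
Band 4: 920 × 0.986 = 907
Band 5: 1050 × 0.985 = 1034
Giving 434 / 208 / 1286 / 907 / 1034.
Period 2.
Births: 208 × 0.226 = 47 ; 1286 × 0.142 = 183 ⇒ total 230
Band 2: 434 × 0.989 = 429
Band 3: 208 × 0.96 = 200
Band 4: 1286 × 0.986 = 1268
Band 5: 907 × 0.985 = 893
Giving 230 / 429 / 200 / 1268 / 893.
Period 3.
Births: 429 × 0.226 = 97 ; 200 × 0.142 = 28 ⇒ total 125
Band 2: 230 × 0.989 = 227
Band 3: 429 × 0.96 = 412
Band 4: 200 × 0.986 = 197
Band 5: 1268 × 0.985 = 1249
Giving 125 / 227 / 412 / 197 / 1249.
Dependents (band 0–14 + band 60–74) = 125 + 1249 = 1374; working-age = 836; ratio = 1374/836 × 100 = 164.4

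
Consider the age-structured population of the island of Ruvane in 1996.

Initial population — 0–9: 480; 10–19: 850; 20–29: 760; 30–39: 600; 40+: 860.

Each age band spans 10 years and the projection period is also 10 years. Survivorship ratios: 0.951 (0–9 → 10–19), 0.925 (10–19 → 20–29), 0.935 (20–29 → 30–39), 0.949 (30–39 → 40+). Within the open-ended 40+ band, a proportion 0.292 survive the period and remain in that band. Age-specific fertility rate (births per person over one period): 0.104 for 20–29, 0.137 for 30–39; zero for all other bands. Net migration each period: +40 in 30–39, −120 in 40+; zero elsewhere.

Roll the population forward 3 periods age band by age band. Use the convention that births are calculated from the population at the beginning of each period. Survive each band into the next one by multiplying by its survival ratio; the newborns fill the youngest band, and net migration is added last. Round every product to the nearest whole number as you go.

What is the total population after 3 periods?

Period 1:
Births: 760 × 0.104 = 79, 600 × 0.137 = 82 → total 161
10–19: 480 × 0.951 = 456
20–29: 850 × 0.925 = 786
30–39: 760 × 0.935 = 711
40+: 600 × 0.949 + 860 × 0.292 = 569 + 251 = 820
Net migration: 30–39 + 40 → 751; 40+ − 120 → 700
→ [161, 456, 786, 751, 700]
Period 2:
Births: 786 × 0.104 = 82, 751 × 0.137 = 103 → total 185
10–19: 161 × 0.951 = 153
20–29: 456 × 0.925 = 422
30–39: 786 × 0.935 = 735
40+: 751 × 0.949 + 700 × 0.292 = 713 + 204 = 917
Net migration: 30–39 + 40 → 775; 40+ − 120 → 797
→ [185, 153, 422, 775, 797]
Period 3:
Births: 422 × 0.104 = 44, 775 × 0.137 = 106 → total 150
10–19: 185 × 0.951 = 176
20–29: 153 × 0.925 = 142
30–39: 422 × 0.935 = 395
40+: 775 × 0.949 + 797 × 0.292 = 735 + 233 = 968
Net migration: 30–39 + 40 → 435; 40+ − 120 → 848
→ [150, 176, 142, 435, 848]
Total after period 3: 150 + 176 + 142 + 435 + 848 = 1751

1751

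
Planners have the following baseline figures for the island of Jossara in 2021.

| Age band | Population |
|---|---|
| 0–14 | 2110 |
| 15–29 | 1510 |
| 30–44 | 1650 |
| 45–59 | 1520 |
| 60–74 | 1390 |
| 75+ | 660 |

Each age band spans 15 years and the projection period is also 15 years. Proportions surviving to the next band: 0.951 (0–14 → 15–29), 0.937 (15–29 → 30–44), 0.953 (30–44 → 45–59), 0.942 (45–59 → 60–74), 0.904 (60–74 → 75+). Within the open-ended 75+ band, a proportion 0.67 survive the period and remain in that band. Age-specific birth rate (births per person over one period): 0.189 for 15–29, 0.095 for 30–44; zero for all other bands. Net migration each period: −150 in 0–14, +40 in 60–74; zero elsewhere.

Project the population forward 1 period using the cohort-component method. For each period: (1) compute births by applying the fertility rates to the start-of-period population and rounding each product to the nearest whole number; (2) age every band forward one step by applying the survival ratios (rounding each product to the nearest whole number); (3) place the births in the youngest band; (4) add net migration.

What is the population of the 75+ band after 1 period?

[period 1]
Births: 1510 × 0.189 = 285 ; 1650 × 0.095 = 157 → 442
15–29: 2110 × 0.951 = 2007
30–44: 1510 × 0.937 = 1415
45–59: 1650 × 0.953 = 1572
60–74: 1520 × 0.942 = 1432
75+: 1390 × 0.904 + 660 × 0.67 = 1257 + 442 = 1699
Net migration: 0–14 − 150 → 292; 60–74 + 40 → 1472
Population now: 0–14=292, 15–29=2007, 30–44=1415, 45–59=1572, 60–74=1472, 75+=1699

1699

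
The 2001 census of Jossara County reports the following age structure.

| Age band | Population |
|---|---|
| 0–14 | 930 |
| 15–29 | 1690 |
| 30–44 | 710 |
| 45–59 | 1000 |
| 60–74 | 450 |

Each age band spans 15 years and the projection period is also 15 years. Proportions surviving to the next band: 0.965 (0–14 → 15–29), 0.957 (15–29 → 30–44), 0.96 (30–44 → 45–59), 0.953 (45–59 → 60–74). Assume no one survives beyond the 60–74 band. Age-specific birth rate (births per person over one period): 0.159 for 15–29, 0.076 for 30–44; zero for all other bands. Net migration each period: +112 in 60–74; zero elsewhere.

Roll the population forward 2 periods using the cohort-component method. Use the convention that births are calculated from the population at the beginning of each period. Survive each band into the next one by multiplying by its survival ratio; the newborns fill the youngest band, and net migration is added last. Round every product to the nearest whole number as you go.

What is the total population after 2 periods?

Period 1.
Births: 1690 * 0.159 = 269, 710 * 0.076 = 54 → 323
15–29: 930 * 0.965 = 897
30–44: 1690 * 0.957 = 1617
45–59: 710 * 0.96 = 682
60–74: 1000 * 0.953 = 953
Net migration: 60–74 + 112 → 1065
Population now: 0–14=323, 15–29=897, 30–44=1617, 45–59=682, 60–74=1065
Period 2.
Births: 897 * 0.159 = 143, 1617 * 0.076 = 123 → 266
15–29: 323 * 0.965 = 312
30–44: 897 * 0.957 = 858
45–59: 1617 * 0.96 = 1552
60–74: 682 * 0.953 = 650
Net migration: 60–74 + 112 → 762
Population now: 0–14=266, 15–29=312, 30–44=858, 45–59=1552, 60–74=762
Total after period 2: 266 + 312 + 858 + 1552 + 762 = 3750

3750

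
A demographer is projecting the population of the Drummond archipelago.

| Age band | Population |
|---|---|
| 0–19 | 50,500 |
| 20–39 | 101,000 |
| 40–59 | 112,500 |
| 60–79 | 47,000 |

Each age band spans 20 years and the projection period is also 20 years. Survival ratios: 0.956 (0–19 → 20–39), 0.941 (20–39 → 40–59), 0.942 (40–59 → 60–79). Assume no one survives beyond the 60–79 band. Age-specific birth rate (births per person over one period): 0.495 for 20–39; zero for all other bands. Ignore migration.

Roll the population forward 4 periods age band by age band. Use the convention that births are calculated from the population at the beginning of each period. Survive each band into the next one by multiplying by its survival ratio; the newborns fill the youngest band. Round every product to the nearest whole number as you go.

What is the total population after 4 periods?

97791

Numbering the bands 1..4 from youngest to oldest:
[period 1]
Births: 101000 × 0.495 = 49995
Band 2: 50500 × 0.956 = 48278
Band 3: 101000 × 0.941 = 95041
Band 4: 112500 × 0.942 = 105975
Giving 49995 / 48278 / 95041 / 105975.
[period 2]
Births: 48278 × 0.495 = 23898
Band 2: 49995 × 0.956 = 47795
Band 3: 48278 × 0.941 = 45430
Band 4: 95041 × 0.942 = 89529
Giving 23898 / 47795 / 45430 / 89529.
[period 3]
Births: 47795 × 0.495 = 23659
Band 2: 23898 × 0.956 = 22846
Band 3: 47795 × 0.941 = 44975
Band 4: 45430 × 0.942 = 42795
Giving 23659 / 22846 / 44975 / 42795.
[period 4]
Births: 22846 × 0.495 = 11309
Band 2: 23659 × 0.956 = 22618
Band 3: 22846 × 0.941 = 21498
Band 4: 44975 × 0.942 = 42366
Giving 11309 / 22618 / 21498 / 42366.
Total after period 4: 11309 + 22618 + 21498 + 42366 = 97791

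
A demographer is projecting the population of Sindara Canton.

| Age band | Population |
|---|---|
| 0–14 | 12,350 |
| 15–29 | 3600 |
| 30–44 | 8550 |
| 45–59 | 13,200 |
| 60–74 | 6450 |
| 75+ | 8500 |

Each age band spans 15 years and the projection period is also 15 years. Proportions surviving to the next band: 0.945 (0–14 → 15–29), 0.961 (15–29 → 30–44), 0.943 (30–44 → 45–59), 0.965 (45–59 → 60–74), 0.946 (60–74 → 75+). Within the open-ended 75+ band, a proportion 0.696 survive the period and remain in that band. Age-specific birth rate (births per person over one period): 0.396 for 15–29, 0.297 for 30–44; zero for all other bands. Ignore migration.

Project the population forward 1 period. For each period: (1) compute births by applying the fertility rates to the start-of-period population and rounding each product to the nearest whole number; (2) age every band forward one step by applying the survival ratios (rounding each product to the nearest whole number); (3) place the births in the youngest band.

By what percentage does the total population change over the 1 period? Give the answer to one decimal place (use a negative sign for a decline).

-1.4

Period 1.
Births: 3600 * 0.396 = 1426 ; 8550 * 0.297 = 2539 — total 3965
15–29: 12350 * 0.945 = 11671
30–44: 3600 * 0.961 = 3460
45–59: 8550 * 0.943 = 8063
60–74: 13200 * 0.965 = 12738
75+: 6450 * 0.946 + 8500 * 0.696 = 6102 + 5916 = 12018
Population now: 0–14=3965, 15–29=11671, 30–44=3460, 45–59=8063, 60–74=12738, 75+=12018
Total: 52650 → 51915; change = -735; percentage change = -1.4%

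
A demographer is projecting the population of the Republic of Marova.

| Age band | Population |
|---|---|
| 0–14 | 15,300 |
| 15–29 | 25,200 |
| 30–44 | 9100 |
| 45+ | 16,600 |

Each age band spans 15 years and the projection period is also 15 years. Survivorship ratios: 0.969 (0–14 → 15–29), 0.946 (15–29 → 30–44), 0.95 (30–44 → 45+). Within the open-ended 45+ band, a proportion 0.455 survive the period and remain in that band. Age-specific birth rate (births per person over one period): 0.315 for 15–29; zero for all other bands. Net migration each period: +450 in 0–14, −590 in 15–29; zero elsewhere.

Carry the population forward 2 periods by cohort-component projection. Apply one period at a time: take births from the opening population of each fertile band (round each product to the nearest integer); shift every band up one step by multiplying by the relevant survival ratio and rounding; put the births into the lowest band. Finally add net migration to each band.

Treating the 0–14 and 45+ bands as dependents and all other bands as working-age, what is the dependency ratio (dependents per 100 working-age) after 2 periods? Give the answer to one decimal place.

166.4

Period 1:
Births: 25200 × 0.315 = 7938
15–29: 15300 × 0.969 = 14826
30–44: 25200 × 0.946 = 23839
45+: 9100 × 0.95 + 16600 × 0.455 = 8645 + 7553 = 16198
Net migration: 0–14 + 450 → 8388; 15–29 − 590 → 14236
Population now: 0–14=8388, 15–29=14236, 30–44=23839, 45+=16198
Period 2:
Births: 14236 × 0.315 = 4484
15–29: 8388 × 0.969 = 8128
30–44: 14236 × 0.946 = 13467
45+: 23839 × 0.95 + 16198 × 0.455 = 22647 + 7370 = 30017
Net migration: 0–14 + 450 → 4934; 15–29 − 590 → 7538
Population now: 0–14=4934, 15–29=7538, 30–44=13467, 45+=30017
Dependents (band 0–14 + band 45+) = 4934 + 30017 = 34951; working-age = 21005; ratio = 34951/21005 × 100 = 166.4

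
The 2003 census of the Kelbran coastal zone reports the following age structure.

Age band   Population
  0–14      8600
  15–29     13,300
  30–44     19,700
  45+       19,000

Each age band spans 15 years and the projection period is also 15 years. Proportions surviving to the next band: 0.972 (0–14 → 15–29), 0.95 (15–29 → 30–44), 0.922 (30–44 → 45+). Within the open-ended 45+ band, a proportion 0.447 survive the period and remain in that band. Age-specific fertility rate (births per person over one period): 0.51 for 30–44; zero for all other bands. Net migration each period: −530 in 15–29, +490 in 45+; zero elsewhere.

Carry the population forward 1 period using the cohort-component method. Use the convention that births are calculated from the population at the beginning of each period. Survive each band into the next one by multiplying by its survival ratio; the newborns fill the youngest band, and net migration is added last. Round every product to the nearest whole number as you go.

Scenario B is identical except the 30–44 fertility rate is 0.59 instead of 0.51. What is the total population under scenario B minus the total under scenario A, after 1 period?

Call the bands 1 to 4, youngest first.
— Period 1 —
Births: 19700 * 0.51 = 10047
Band 2: 8600 * 0.972 = 8359
Band 3: 13300 * 0.95 = 12635
Band 4: 19700 * 0.922 + 19000 * 0.447 = 18163 + 8493 = 26656
Net migration: Band 2 − 530 → 7829; Band 4 + 490 → 27146
Population now: 0–14=10047, 15–29=7829, 30–44=12635, 45+=27146
Scenario A total after 1 period: 57657
Scenario B projection —
— Period 1 —
Births: 19700 * 0.59 = 11623
Band 2: 8600 * 0.972 = 8359
Band 3: 13300 * 0.95 = 12635
Band 4: 19700 * 0.922 + 19000 * 0.447 = 18163 + 8493 = 26656
Net migration: Band 2 − 530 → 7829; Band 4 + 490 → 27146
Population now: 0–14=11623, 15–29=7829, 30–44=12635, 45+=27146
Scenario B total after 1 period: 59233
Difference B − A = 59233 − 57657 = 1576

1576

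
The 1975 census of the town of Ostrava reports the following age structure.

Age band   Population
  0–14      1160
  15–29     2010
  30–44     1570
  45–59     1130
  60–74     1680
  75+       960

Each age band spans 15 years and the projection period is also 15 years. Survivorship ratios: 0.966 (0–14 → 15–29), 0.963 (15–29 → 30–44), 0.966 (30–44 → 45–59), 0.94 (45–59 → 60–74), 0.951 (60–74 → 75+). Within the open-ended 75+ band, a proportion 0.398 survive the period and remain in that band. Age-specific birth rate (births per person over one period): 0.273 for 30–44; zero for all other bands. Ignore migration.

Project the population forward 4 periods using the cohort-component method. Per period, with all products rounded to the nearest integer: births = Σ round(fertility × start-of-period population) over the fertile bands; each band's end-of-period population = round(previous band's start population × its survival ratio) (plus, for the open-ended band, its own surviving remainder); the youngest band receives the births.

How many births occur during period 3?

295

Call the bands 1 to 6, youngest first.
[period 1]
Births: 1570 × 0.273 = 429
Band 2: 1160 × 0.966 = 1121
Band 3: 2010 × 0.963 = 1936
Band 4: 1570 × 0.966 = 1517
Band 5: 1130 × 0.94 = 1062
Band 6: 1680 × 0.951 + 960 × 0.398 = 1598 + 382 = 1980
→ [429, 1121, 1936, 1517, 1062, 1980]
[period 2]
Births: 1936 × 0.273 = 529
Band 2: 429 × 0.966 = 414
Band 3: 1121 × 0.963 = 1080
Band 4: 1936 × 0.966 = 1870
Band 5: 1517 × 0.94 = 1426
Band 6: 1062 × 0.951 + 1980 × 0.398 = 1010 + 788 = 1798
→ [529, 414, 1080, 1870, 1426, 1798]
[period 3]
Births: 1080 × 0.273 = 295
Band 2: 529 × 0.966 = 511
Band 3: 414 × 0.963 = 399
Band 4: 1080 × 0.966 = 1043
Band 5: 1870 × 0.94 = 1758
Band 6: 1426 × 0.951 + 1798 × 0.398 = 1356 + 716 = 2072
→ [295, 511, 399, 1043, 1758, 2072]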